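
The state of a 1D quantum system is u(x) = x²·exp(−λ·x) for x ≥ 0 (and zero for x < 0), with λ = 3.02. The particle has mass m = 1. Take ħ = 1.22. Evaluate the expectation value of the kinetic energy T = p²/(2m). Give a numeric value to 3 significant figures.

2.26

T = −(ħ²/2m) d²/dx², so ⟨T⟩ = −(ħ²/2m) ∫ u*·u'' dx / ∫|u|² dx; with m = 1.
Differentiate x²·exp(−λ·x) with the product rule; every integrand then reduces to terms xʲ·e^(−2λx) on [0, ∞), with ∫₀^∞ xʲ·e^(−2λx) dx = j!/(2λ)^(j+1).
State is unnormalized: ∫|u|² dx = 0.0029856, and ∫u*·(−ħ²/2m · u'') dx = 0.0067547, so ⟨T⟩ = 0.0067547 / 0.0029856.
⟨T⟩ = 2.2625.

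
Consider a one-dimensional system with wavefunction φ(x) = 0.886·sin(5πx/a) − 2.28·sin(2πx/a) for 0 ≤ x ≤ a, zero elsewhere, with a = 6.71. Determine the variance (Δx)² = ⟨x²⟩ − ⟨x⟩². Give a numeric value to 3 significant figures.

Compute ⟨x⟩ and ⟨x²⟩ separately, then (Δx)² = ⟨x²⟩ − ⟨x⟩².
On 0 ≤ x ≤ a (j ≠ l): ∫sin²(jπx/a) dx = a/2, ∫sin(jπx/a)·sin(lπx/a) dx = 0; diagonal moments ∫x·sin²(jπx/a) dx = a²/4, ∫x²·sin²(jπx/a) dx = a³·(1/6 − 1/(4j²π²)); cross terms ∫x·sin(jπx/a)·sin(lπx/a) dx = 0 for j + l even and −4jla²/(π²(j² − l²)²) for j + l odd, ∫x²·sin(jπx/a)·sin(lπx/a) dx = (−1)^(j+l)·4jla³/(π²(j² − l²)²); higher powers the same way via product-to-sum and parts.
Normalization: ∫|φ|² dx = 20.074.
⟨x⟩ = 3.4383 and ⟨x²⟩ = 15.059.
(Δx)² = 15.059 − (3.4383)² = 3.2377.

3.24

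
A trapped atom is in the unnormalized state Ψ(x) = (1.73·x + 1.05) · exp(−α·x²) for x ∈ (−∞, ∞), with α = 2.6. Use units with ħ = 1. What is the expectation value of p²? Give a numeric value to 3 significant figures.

3.68

p² Ψ = −ħ² d²Ψ/dx²; ⟨p²⟩ = −ħ² ∫ Ψ*·Ψ'' dx / ∫|Ψ|² dx.
Expand each integrand as polynomial × e^(−2αx²) and use ∫x^(2j)·e^(−2αx²) dx = (2j−1)!!/(4α)^j · √(π/(2α)), odd powers → 0; here √(π/(2α)) = 0.77727. Differentiate with the product rule, d/dx e^(−αx²) = −2αx·e^(−αx²).
State is unnormalized: ∫|Ψ|² dx = 1.0806, and ∫Ψ*·(−ħ² Ψ'') dx = 3.9728, so ⟨p²⟩ = 3.9728 / 1.0806.
⟨p²⟩ = 3.6764.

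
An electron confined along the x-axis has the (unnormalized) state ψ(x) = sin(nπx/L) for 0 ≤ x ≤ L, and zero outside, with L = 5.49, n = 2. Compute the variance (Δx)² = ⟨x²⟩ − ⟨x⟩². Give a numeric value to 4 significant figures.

2.130

Compute ⟨x⟩ and ⟨x²⟩ separately, then (Δx)² = ⟨x²⟩ − ⟨x⟩².
With sin²θ = (1 − cos2θ)/2 on 0 ≤ x ≤ L: ∫sin²(nπx/L) dx = L/2, ∫x·sin²(nπx/L) dx = L²/4, ∫x²·sin²(nπx/L) dx = L³·(1/6 − 1/(4n²π²)); higher powers xᵏ the same way, integrating xᵏ·cos(2nπx/L) by parts.
Normalization: ∫|ψ|² dx = 2.7450.
⟨x⟩ = 2.7450 and ⟨x²⟩ = 9.6650.
(Δx)² = 9.6650 − (2.7450)² = 2.1299.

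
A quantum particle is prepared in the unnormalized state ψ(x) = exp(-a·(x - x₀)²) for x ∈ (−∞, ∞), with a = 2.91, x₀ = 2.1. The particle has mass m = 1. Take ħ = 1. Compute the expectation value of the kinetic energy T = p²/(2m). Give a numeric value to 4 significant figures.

T = −(ħ²/2m) d²/dx², so ⟨T⟩ = −(ħ²/2m) ∫ ψ*·ψ'' dx / ∫|ψ|² dx; with m = 1.
Gaussian moments (u = x − x₀): ∫u^(2j)·e^(−2au²) du = (2j−1)!!/(4a)^j · √(π/(2a)), odd powers integrate to 0; here √(π/(2a)) = 0.73471. Derivatives: d/dx e^(−au²) = −2au·e^(−au²), d²/dx² e^(−au²) = (4a²u² − 2a)·e^(−au²).
State is unnormalized: ∫|ψ|² dx = 0.73471, and ∫ψ*·(−ħ²/2m · ψ'') dx = 1.0690, so ⟨T⟩ = 1.0690 / 0.73471.
⟨T⟩ = 1.4550.

1.455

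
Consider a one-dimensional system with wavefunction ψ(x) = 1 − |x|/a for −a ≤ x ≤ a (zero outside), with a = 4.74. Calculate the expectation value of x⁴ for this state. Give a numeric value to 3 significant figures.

⟨x⁴⟩ = ∫ x⁴·|ψ|² dx / ∫|ψ|² dx (integrals over the domain).
ψ is even, so ∫ over [−a, a] = 2∫₀ᵃ with ψ = 1 − x/a there: ∫₀ᵃ (1 − x/a)² dx = a/3, ∫₀ᵃ x²(1 − x/a)² dx = a³/30, ∫₀ᵃ x⁴(1 − x/a)² dx = a⁵/105.
State is unnormalized: ∫|ψ|² dx = 3.1600, and ∫ψ*·x⁴·ψ dx = 45.576, so ⟨x⁴⟩ = 45.576 / 3.1600.
⟨x⁴⟩ = 14.423.

14.4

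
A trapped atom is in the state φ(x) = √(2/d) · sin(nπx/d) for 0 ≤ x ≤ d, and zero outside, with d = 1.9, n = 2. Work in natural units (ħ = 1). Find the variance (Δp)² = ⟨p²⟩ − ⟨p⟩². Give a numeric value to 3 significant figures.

10.9

Compute ⟨p⟩ and ⟨p²⟩ separately; (Δp)² = ⟨p²⟩ − ⟨p⟩².
d/dx sin(nπx/d) = (nπ/d)·cos(nπx/d) and d²/dx² sin(nπx/d) = −(nπ/d)²·sin(nπx/d); on 0 ≤ x ≤ d, ∫sin²(nπx/d) dx = d/2 and ∫sin(nπx/d)·cos(nπx/d) dx = 0.
⟨p⟩ = 0.0000 and ⟨p²⟩ = 10.936.
(Δp)² = 10.936 − (0.0000)² = 10.936.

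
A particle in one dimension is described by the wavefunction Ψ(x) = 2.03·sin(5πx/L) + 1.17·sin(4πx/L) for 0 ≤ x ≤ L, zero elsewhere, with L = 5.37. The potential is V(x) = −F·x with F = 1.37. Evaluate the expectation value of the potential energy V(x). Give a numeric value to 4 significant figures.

⟨V⟩ = ∫ V(x)·|Ψ|² dx / ∫|Ψ|² dx.
On 0 ≤ x ≤ L (j ≠ l): ∫sin²(jπx/L) dx = L/2, ∫sin(jπx/L)·sin(lπx/L) dx = 0; diagonal moments ∫x·sin²(jπx/L) dx = L²/4, ∫x²·sin²(jπx/L) dx = L³·(1/6 − 1/(4j²π²)); cross terms ∫x·sin(jπx/L)·sin(lπx/L) dx = 0 for j + l even and −4jlL²/(π²(j² − l²)²) for j + l odd, ∫x²·sin(jπx/L)·sin(lπx/L) dx = (−1)^(j+l)·4jlL³/(π²(j² − l²)²); higher powers the same way via product-to-sum and parts.
State is unnormalized: ∫|Ψ|² dx = 14.740, and ∫Ψ*·V(x)·Ψ dx = -35.441, so ⟨V⟩ = -35.441 / 14.740.
⟨V⟩ = -2.4044.

-2.404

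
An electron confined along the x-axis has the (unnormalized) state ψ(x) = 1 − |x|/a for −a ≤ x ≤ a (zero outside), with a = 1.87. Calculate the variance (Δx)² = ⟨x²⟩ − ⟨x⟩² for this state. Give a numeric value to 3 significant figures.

0.350

Compute ⟨x⟩ and ⟨x²⟩ separately, then (Δx)² = ⟨x²⟩ − ⟨x⟩².
ψ is even, so ∫ over [−a, a] = 2∫₀ᵃ with ψ = 1 − x/a there: ∫₀ᵃ (1 − x/a)² dx = a/3, ∫₀ᵃ x²(1 − x/a)² dx = a³/30, ∫₀ᵃ x⁴(1 − x/a)² dx = a⁵/105.
Normalization: ∫|ψ|² dx = 1.2467.
⟨x⟩ = 0.0000 and ⟨x²⟩ = 0.34969.
(Δx)² = 0.34969 − (0.0000)² = 0.34969.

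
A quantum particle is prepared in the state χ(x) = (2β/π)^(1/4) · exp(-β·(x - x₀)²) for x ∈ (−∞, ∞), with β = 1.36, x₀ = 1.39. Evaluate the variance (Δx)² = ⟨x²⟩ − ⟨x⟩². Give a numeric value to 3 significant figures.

0.184

Compute ⟨x⟩ and ⟨x²⟩ separately, then (Δx)² = ⟨x²⟩ − ⟨x⟩².
Gaussian moments (u = x − x₀): ∫u^(2j)·e^(−2βu²) du = (2j−1)!!/(4β)^j · √(π/(2β)), odd powers integrate to 0; here √(π/(2β)) = 1.0747.
⟨x⟩ = 1.3900 and ⟨x²⟩ = 2.1159.
(Δx)² = 2.1159 − (1.3900)² = 0.18382.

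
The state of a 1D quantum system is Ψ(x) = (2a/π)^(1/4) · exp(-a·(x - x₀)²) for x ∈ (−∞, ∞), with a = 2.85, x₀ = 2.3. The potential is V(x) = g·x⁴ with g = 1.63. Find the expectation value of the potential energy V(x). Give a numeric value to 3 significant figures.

⟨V⟩ = ∫ V(x)·|Ψ|² dx.
Gaussian moments (u = x − x₀): ∫u^(2j)·e^(−2au²) du = (2j−1)!!/(4a)^j · √(π/(2a)), odd powers integrate to 0; here √(π/(2a)) = 0.74240.
⟨V⟩ = 50.190.

50.2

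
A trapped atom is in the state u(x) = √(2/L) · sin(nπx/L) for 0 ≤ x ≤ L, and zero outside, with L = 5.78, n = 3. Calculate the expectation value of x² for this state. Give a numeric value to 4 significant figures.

⟨x²⟩ = ∫ x²·|u|² dx (integrals over the domain).
With sin²θ = (1 − cos2θ)/2 on 0 ≤ x ≤ L: ∫sin²(nπx/L) dx = L/2, ∫x·sin²(nπx/L) dx = L²/4, ∫x²·sin²(nπx/L) dx = L³·(1/6 − 1/(4n²π²)); higher powers xᵏ the same way, integrating xᵏ·cos(2nπx/L) by parts.
⟨x²⟩ = 10.948.

10.95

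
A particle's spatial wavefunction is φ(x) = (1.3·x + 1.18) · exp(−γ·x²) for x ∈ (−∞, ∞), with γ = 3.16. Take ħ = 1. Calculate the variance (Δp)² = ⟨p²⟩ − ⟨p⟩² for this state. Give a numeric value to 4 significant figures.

3.714

Compute ⟨p⟩ and ⟨p²⟩ separately; (Δp)² = ⟨p²⟩ − ⟨p⟩².
Expand each integrand as polynomial × e^(−2γx²) and use ∫x^(2j)·e^(−2γx²) dx = (2j−1)!!/(4γ)^j · √(π/(2γ)), odd powers → 0; here √(π/(2γ)) = 0.70504. Differentiate with the product rule, d/dx e^(−γx²) = −2γx·e^(−γx²).
Normalization: ∫|φ|² dx = 1.0760.
⟨p⟩ = 0.0000 and ⟨p²⟩ = 3.7137.
(Δp)² = 3.7137 − (0.0000)² = 3.7137.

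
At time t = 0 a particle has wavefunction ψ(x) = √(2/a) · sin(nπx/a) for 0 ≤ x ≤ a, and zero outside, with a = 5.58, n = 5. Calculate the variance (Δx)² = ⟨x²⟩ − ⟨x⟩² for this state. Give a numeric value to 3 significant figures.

Compute ⟨x⟩ and ⟨x²⟩ separately, then (Δx)² = ⟨x²⟩ − ⟨x⟩².
With sin²θ = (1 − cos2θ)/2 on 0 ≤ x ≤ a: ∫sin²(nπx/a) dx = a/2, ∫x·sin²(nπx/a) dx = a²/4, ∫x²·sin²(nπx/a) dx = a³·(1/6 − 1/(4n²π²)); higher powers xᵏ the same way, integrating xᵏ·cos(2nπx/a) by parts.
⟨x⟩ = 2.7900 and ⟨x²⟩ = 10.316.
(Δx)² = 10.316 − (2.7900)² = 2.5316.

2.53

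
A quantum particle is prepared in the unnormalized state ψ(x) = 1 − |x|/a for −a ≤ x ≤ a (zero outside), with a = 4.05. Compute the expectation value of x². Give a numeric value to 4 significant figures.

1.640

⟨x²⟩ = ∫ x²·|ψ|² dx / ∫|ψ|² dx (integrals over the domain).
ψ is even, so ∫ over [−a, a] = 2∫₀ᵃ with ψ = 1 − x/a there: ∫₀ᵃ (1 − x/a)² dx = a/3, ∫₀ᵃ x²(1 − x/a)² dx = a³/30, ∫₀ᵃ x⁴(1 − x/a)² dx = a⁵/105.
State is unnormalized: ∫|ψ|² dx = 2.7000, and ∫ψ*·x²·ψ dx = 4.4287, so ⟨x²⟩ = 4.4287 / 2.7000.
⟨x²⟩ = 1.6403.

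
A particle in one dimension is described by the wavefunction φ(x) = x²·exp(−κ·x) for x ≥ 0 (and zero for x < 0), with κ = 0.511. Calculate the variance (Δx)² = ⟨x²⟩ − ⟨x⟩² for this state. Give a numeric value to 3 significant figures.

4.79

Compute ⟨x⟩ and ⟨x²⟩ separately, then (Δx)² = ⟨x²⟩ − ⟨x⟩².
Every integrand reduces to terms xʲ·e^(−2κx) on [0, ∞); use ∫₀^∞ xʲ·e^(−2κx) dx = j!/(2κ)^(j+1).
Normalization: ∫|φ|² dx = 21.526.
⟨x⟩ = 4.8924 and ⟨x²⟩ = 28.722.
(Δx)² = 28.722 − (4.8924)² = 4.7871.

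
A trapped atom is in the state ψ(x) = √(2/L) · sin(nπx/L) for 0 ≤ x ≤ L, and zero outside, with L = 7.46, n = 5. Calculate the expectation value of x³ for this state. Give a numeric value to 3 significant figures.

103.

⟨x³⟩ = ∫ x³·|ψ|² dx (integrals over the domain).
With sin²θ = (1 − cos2θ)/2 on 0 ≤ x ≤ L: ∫sin²(nπx/L) dx = L/2, ∫x·sin²(nπx/L) dx = L²/4, ∫x²·sin²(nπx/L) dx = L³·(1/6 − 1/(4n²π²)); higher powers xᵏ the same way, integrating xᵏ·cos(2nπx/L) by parts.
⟨x³⟩ = 102.53.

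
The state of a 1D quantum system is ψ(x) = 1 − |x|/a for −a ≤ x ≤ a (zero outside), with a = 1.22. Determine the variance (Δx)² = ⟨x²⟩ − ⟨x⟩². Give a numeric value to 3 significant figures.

Compute ⟨x⟩ and ⟨x²⟩ separately, then (Δx)² = ⟨x²⟩ − ⟨x⟩².
ψ is even, so ∫ over [−a, a] = 2∫₀ᵃ with ψ = 1 − x/a there: ∫₀ᵃ (1 − x/a)² dx = a/3, ∫₀ᵃ x²(1 − x/a)² dx = a³/30, ∫₀ᵃ x⁴(1 − x/a)² dx = a⁵/105.
Normalization: ∫|ψ|² dx = 0.81333.
⟨x⟩ = 0.0000 and ⟨x²⟩ = 0.14884.
(Δx)² = 0.14884 − (0.0000)² = 0.14884.

0.149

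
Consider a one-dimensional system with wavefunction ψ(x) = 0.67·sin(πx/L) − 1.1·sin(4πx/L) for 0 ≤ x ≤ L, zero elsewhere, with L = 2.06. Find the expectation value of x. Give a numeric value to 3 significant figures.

⟨x⟩ = ∫ x·|ψ|² dx / ∫|ψ|² dx (integrals over the domain).
On 0 ≤ x ≤ L (j ≠ l): ∫sin²(jπx/L) dx = L/2, ∫sin(jπx/L)·sin(lπx/L) dx = 0; diagonal moments ∫x·sin²(jπx/L) dx = L²/4, ∫x²·sin²(jπx/L) dx = L³·(1/6 − 1/(4j²π²)); cross terms ∫x·sin(jπx/L)·sin(lπx/L) dx = 0 for j + l even and −4jlL²/(π²(j² − l²)²) for j + l odd, ∫x²·sin(jπx/L)·sin(lπx/L) dx = (−1)^(j+l)·4jlL³/(π²(j² − l²)²); higher powers the same way via product-to-sum and parts.
State is unnormalized: ∫|ψ|² dx = 1.7087, and ∫ψ*·x·ψ dx = 1.8050, so ⟨x⟩ = 1.8050 / 1.7087.
⟨x⟩ = 1.0564.

1.06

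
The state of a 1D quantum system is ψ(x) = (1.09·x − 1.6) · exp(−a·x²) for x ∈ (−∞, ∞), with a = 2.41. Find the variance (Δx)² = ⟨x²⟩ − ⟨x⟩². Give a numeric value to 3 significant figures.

Compute ⟨x⟩ and ⟨x²⟩ separately, then (Δx)² = ⟨x²⟩ − ⟨x⟩².
Expand each integrand as polynomial × e^(−2ax²) and use ∫x^(2j)·e^(−2ax²) dx = (2j−1)!!/(4a)^j · √(π/(2a)), odd powers → 0; here √(π/(2a)) = 0.80733.
Normalization: ∫|ψ|² dx = 2.1663.
⟨x⟩ = -0.13485 and ⟨x²⟩ = 0.11326.
(Δx)² = 0.11326 − (-0.13485)² = 0.095080.

0.0951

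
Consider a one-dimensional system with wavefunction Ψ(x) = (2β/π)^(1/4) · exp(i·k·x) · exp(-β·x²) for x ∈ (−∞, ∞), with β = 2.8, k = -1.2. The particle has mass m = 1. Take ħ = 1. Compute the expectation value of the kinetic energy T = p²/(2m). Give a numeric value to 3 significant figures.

2.12

T = −(ħ²/2m) d²/dx², so ⟨T⟩ = −(ħ²/2m) ∫ Ψ*·Ψ'' dx; with m = 1.
Gaussian moments: ∫x^(2j)·e^(−2βx²) dx = (2j−1)!!/(4β)^j · √(π/(2β)), odd powers integrate to 0; here √(π/(2β)) = 0.74900. Derivatives: Ψ′ = (ik − 2βx)·Ψ, Ψ″ = ((ik − 2βx)² − 2β)·Ψ; the odd-in-x pieces drop out.
⟨T⟩ = 2.1200.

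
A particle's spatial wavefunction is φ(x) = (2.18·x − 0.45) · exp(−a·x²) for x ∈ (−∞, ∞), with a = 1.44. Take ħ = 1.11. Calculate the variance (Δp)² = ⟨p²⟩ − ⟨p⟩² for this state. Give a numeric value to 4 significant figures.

4.623

Compute ⟨p⟩ and ⟨p²⟩ separately; (Δp)² = ⟨p²⟩ − ⟨p⟩².
Expand each integrand as polynomial × e^(−2ax²) and use ∫x^(2j)·e^(−2ax²) dx = (2j−1)!!/(4a)^j · √(π/(2a)), odd powers → 0; here √(π/(2a)) = 1.0444. Differentiate with the product rule, d/dx e^(−ax²) = −2ax·e^(−ax²).
Normalization: ∫|φ|² dx = 1.0732.
⟨p⟩ = 0.0000 and ⟨p²⟩ = 4.6234.
(Δp)² = 4.6234 − (0.0000)² = 4.6234.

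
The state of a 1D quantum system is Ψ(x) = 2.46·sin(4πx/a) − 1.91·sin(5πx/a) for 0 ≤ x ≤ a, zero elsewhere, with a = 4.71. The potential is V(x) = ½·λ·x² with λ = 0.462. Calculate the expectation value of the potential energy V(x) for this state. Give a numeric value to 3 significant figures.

⟨V⟩ = ∫ V(x)·|Ψ|² dx / ∫|Ψ|² dx.
On 0 ≤ x ≤ a (j ≠ l): ∫sin²(jπx/a) dx = a/2, ∫sin(jπx/a)·sin(lπx/a) dx = 0; diagonal moments ∫x·sin²(jπx/a) dx = a²/4, ∫x²·sin²(jπx/a) dx = a³·(1/6 − 1/(4j²π²)); cross terms ∫x·sin(jπx/a)·sin(lπx/a) dx = 0 for j + l even and −4jla²/(π²(j² − l²)²) for j + l odd, ∫x²·sin(jπx/a)·sin(lπx/a) dx = (−1)^(j+l)·4jla³/(π²(j² − l²)²); higher powers the same way via product-to-sum and parts.
State is unnormalized: ∫|Ψ|² dx = 22.843, and ∫Ψ*·V(x)·Ψ dx = 61.397, so ⟨V⟩ = 61.397 / 22.843.
⟨V⟩ = 2.6878.

2.69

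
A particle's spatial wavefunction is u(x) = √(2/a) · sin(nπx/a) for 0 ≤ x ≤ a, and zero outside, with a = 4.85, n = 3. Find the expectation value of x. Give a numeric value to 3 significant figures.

2.43

⟨x⟩ = ∫ x·|u|² dx (integrals over the domain).
With sin²θ = (1 − cos2θ)/2 on 0 ≤ x ≤ a: ∫sin²(nπx/a) dx = a/2, ∫x·sin²(nπx/a) dx = a²/4, ∫x²·sin²(nπx/a) dx = a³·(1/6 − 1/(4n²π²)); higher powers xᵏ the same way, integrating xᵏ·cos(2nπx/a) by parts.
⟨x⟩ = 2.4250.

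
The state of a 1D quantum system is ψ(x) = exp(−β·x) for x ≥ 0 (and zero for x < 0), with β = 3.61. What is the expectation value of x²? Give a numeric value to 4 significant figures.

⟨x²⟩ = ∫ x²·|ψ|² dx / ∫|ψ|² dx (integrals over the domain).
Every integrand reduces to terms xʲ·e^(−2βx) on [0, ∞); use ∫₀^∞ xʲ·e^(−2βx) dx = j!/(2β)^(j+1).
State is unnormalized: ∫|ψ|² dx = 0.13850, and ∫ψ*·x²·ψ dx = 0.0053140, so ⟨x²⟩ = 0.0053140 / 0.13850.
⟨x²⟩ = 0.038367.

0.03837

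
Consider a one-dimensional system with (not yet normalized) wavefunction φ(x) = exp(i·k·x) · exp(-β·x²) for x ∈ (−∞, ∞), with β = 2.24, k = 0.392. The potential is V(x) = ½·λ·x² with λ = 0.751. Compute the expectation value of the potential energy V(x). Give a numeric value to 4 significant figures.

0.04191

⟨V⟩ = ∫ V(x)·|φ|² dx / ∫|φ|² dx.
Gaussian moments: ∫x^(2j)·e^(−2βx²) dx = (2j−1)!!/(4β)^j · √(π/(2β)), odd powers integrate to 0; here √(π/(2β)) = 0.83741.
State is unnormalized: ∫|φ|² dx = 0.83741, and ∫φ*·V(x)·φ dx = 0.035094, so ⟨V⟩ = 0.035094 / 0.83741.
⟨V⟩ = 0.041908.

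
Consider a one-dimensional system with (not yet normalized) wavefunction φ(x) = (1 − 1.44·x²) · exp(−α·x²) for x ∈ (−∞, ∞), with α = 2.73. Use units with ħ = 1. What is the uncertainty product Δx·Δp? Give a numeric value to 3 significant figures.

Δx = √(⟨x²⟩−⟨x⟩²), Δp = √(⟨p²⟩−⟨p⟩²).
Expand each integrand as polynomial × e^(−2αx²) and use ∫x^(2j)·e^(−2αx²) dx = (2j−1)!!/(4α)^j · √(π/(2α)), odd powers → 0; here √(π/(2α)) = 0.75854. Differentiate with the product rule, d/dx e^(−αx²) = −2αx·e^(−αx²).
Normalization: ∫|φ|² dx = 0.59806.
⟨x⟩ = 0.0000, ⟨x²⟩ = 0.054547 ⇒ Δx = 0.23355.
⟨p⟩ = 0.0000, ⟨p²⟩ = 4.7973 ⇒ Δp = 2.1903.
Δx·Δp = 0.51154.

0.512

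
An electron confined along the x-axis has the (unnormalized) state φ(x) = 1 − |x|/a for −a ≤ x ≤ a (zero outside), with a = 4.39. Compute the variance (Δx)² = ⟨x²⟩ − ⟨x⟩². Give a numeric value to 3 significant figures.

Compute ⟨x⟩ and ⟨x²⟩ separately, then (Δx)² = ⟨x²⟩ − ⟨x⟩².
φ is even, so ∫ over [−a, a] = 2∫₀ᵃ with φ = 1 − x/a there: ∫₀ᵃ (1 − x/a)² dx = a/3, ∫₀ᵃ x²(1 − x/a)² dx = a³/30, ∫₀ᵃ x⁴(1 − x/a)² dx = a⁵/105.
Normalization: ∫|φ|² dx = 2.9267.
⟨x⟩ = 0.0000 and ⟨x²⟩ = 1.9272.
(Δx)² = 1.9272 − (0.0000)² = 1.9272.

1.93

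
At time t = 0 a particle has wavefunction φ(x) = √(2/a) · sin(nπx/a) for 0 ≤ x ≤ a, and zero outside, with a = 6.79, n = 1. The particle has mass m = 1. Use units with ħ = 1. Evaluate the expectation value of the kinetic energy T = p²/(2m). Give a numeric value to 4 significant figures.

T = −(ħ²/2m) d²/dx², so ⟨T⟩ = −(ħ²/2m) ∫ φ*·φ'' dx; with m = 1.
d/dx sin(nπx/a) = (nπ/a)·cos(nπx/a) and d²/dx² sin(nπx/a) = −(nπ/a)²·sin(nπx/a); on 0 ≤ x ≤ a, ∫sin²(nπx/a) dx = a/2 and ∫sin(nπx/a)·cos(nπx/a) dx = 0.
⟨T⟩ = 0.10704.

0.1070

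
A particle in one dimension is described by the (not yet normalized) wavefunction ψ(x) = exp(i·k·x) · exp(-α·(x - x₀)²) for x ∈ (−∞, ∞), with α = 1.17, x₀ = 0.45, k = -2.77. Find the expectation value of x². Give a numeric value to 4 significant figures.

⟨x²⟩ = ∫ x²·|ψ|² dx / ∫|ψ|² dx (integrals over the domain).
Gaussian moments (u = x − x₀): ∫u^(2j)·e^(−2αu²) du = (2j−1)!!/(4α)^j · √(π/(2α)), odd powers integrate to 0; here √(π/(2α)) = 1.1587.
State is unnormalized: ∫|ψ|² dx = 1.1587, and ∫ψ*·x²·ψ dx = 0.48222, so ⟨x²⟩ = 0.48222 / 1.1587.
⟨x²⟩ = 0.41618.

0.4162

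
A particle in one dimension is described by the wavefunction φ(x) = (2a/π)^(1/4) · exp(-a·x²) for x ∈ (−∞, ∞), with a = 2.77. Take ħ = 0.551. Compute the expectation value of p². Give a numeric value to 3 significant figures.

0.841

p² φ = −ħ² d²φ/dx²; ⟨p²⟩ = −ħ² ∫ φ*·φ'' dx.
Gaussian moments: ∫x^(2j)·e^(−2ax²) dx = (2j−1)!!/(4a)^j · √(π/(2a)), odd powers integrate to 0; here √(π/(2a)) = 0.75304. Derivatives: d/dx e^(−ax²) = −2ax·e^(−ax²), d²/dx² e^(−ax²) = (4a²x² − 2a)·e^(−ax²).
⟨p²⟩ = 0.84097.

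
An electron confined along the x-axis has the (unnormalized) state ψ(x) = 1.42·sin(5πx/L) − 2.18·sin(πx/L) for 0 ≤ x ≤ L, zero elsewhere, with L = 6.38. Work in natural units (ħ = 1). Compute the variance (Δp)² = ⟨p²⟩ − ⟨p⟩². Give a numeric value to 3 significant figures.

Compute ⟨p⟩ and ⟨p²⟩ separately; (Δp)² = ⟨p²⟩ − ⟨p⟩².
d²/dx² sin(jπx/L) = −(jπ/L)²·sin(jπx/L); on 0 ≤ x ≤ L, ∫sin²(jπx/L) dx = L/2 and ∫sin(jπx/L)·sin(lπx/L) dx = 0 for j ≠ l, so only diagonal terms survive in ∫|ψ|² and ∫ψ·ψ″; ∫ψ·ψ′ dx = [ψ²/2] between the walls = 0.
Normalization: ∫|ψ|² dx = 21.592.
⟨p⟩ = 0.0000 and ⟨p²⟩ = 1.9760.
(Δp)² = 1.9760 − (0.0000)² = 1.9760.

1.98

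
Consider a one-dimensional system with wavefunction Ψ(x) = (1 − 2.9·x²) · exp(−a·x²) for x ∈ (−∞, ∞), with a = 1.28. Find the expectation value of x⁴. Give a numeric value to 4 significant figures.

⟨x⁴⟩ = ∫ x⁴·|Ψ|² dx / ∫|Ψ|² dx (integrals over the domain).
Expand each integrand as polynomial × e^(−2ax²) and use ∫x^(2j)·e^(−2ax²) dx = (2j−1)!!/(4a)^j · √(π/(2a)), odd powers → 0; here √(π/(2a)) = 1.1078.
State is unnormalized: ∫|Ψ|² dx = 0.91906, and ∫Ψ*·x⁴·Ψ dx = 0.83222, so ⟨x⁴⟩ = 0.83222 / 0.91906.
⟨x⁴⟩ = 0.90551.

0.9055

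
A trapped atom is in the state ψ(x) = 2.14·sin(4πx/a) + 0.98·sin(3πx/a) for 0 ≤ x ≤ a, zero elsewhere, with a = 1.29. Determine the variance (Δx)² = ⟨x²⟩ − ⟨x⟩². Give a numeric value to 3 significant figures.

Compute ⟨x⟩ and ⟨x²⟩ separately, then (Δx)² = ⟨x²⟩ − ⟨x⟩².
On 0 ≤ x ≤ a (j ≠ l): ∫sin²(jπx/a) dx = a/2, ∫sin(jπx/a)·sin(lπx/a) dx = 0; diagonal moments ∫x·sin²(jπx/a) dx = a²/4, ∫x²·sin²(jπx/a) dx = a³·(1/6 − 1/(4j²π²)); cross terms ∫x·sin(jπx/a)·sin(lπx/a) dx = 0 for j + l even and −4jla²/(π²(j² − l²)²) for j + l odd, ∫x²·sin(jπx/a)·sin(lπx/a) dx = (−1)^(j+l)·4jla³/(π²(j² − l²)²); higher powers the same way via product-to-sum and parts.
Normalization: ∫|ψ|² dx = 3.5733.
⟨x⟩ = 0.45112 and ⟨x²⟩ = 0.29862.
(Δx)² = 0.29862 − (0.45112)² = 0.095107.

0.0951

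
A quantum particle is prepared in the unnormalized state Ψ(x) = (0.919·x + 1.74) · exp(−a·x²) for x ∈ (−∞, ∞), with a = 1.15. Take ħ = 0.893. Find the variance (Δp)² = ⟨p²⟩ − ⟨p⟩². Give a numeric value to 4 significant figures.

1.022

Compute ⟨p⟩ and ⟨p²⟩ separately; (Δp)² = ⟨p²⟩ − ⟨p⟩².
Expand each integrand as polynomial × e^(−2ax²) and use ∫x^(2j)·e^(−2ax²) dx = (2j−1)!!/(4a)^j · √(π/(2a)), odd powers → 0; here √(π/(2a)) = 1.1687. Differentiate with the product rule, d/dx e^(−ax²) = −2ax·e^(−ax²).
Normalization: ∫|Ψ|² dx = 3.7530.
⟨p⟩ = 0.0000 and ⟨p²⟩ = 1.0219.
(Δp)² = 1.0219 − (0.0000)² = 1.0219.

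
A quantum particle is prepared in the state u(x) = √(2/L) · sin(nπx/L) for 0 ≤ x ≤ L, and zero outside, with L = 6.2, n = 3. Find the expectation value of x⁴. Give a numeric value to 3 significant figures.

⟨x⁴⟩ = ∫ x⁴·|u|² dx (integrals over the domain).
With sin²θ = (1 − cos2θ)/2 on 0 ≤ x ≤ L: ∫sin²(nπx/L) dx = L/2, ∫x·sin²(nπx/L) dx = L²/4, ∫x²·sin²(nπx/L) dx = L³·(1/6 − 1/(4n²π²)); higher powers xᵏ the same way, integrating xᵏ·cos(2nπx/L) by parts.
⟨x⁴⟩ = 279.17.

279.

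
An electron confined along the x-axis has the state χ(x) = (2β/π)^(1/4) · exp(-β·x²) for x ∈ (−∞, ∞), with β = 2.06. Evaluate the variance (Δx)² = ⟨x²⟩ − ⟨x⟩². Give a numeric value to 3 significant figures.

Compute ⟨x⟩ and ⟨x²⟩ separately, then (Δx)² = ⟨x²⟩ − ⟨x⟩².
Gaussian moments: ∫x^(2j)·e^(−2βx²) dx = (2j−1)!!/(4β)^j · √(π/(2β)), odd powers integrate to 0; here √(π/(2β)) = 0.87323.
⟨x⟩ = 0.0000 and ⟨x²⟩ = 0.12136.
(Δx)² = 0.12136 − (0.0000)² = 0.12136.

0.121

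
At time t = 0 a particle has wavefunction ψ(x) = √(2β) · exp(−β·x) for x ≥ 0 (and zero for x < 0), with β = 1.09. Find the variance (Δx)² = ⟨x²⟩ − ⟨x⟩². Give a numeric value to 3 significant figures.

0.210

Compute ⟨x⟩ and ⟨x²⟩ separately, then (Δx)² = ⟨x²⟩ − ⟨x⟩².
Every integrand reduces to terms xʲ·e^(−2βx) on [0, ∞); use ∫₀^∞ xʲ·e^(−2βx) dx = j!/(2β)^(j+1).
⟨x⟩ = 0.45872 and ⟨x²⟩ = 0.42084.
(Δx)² = 0.42084 − (0.45872)² = 0.21042.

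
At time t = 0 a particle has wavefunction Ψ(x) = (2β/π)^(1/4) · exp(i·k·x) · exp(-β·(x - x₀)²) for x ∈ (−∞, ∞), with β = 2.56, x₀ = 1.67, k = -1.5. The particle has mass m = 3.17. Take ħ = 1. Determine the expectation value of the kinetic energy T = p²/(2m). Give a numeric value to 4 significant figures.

T = −(ħ²/2m) d²/dx², so ⟨T⟩ = −(ħ²/2m) ∫ Ψ*·Ψ'' dx; with m = 3.17.
Gaussian moments (u = x − x₀): ∫u^(2j)·e^(−2βu²) du = (2j−1)!!/(4β)^j · √(π/(2β)), odd powers integrate to 0; here √(π/(2β)) = 0.78332. Derivatives: Ψ′ = (ik − 2βu)·Ψ, Ψ″ = ((ik − 2βu)² − 2β)·Ψ; the odd-in-u pieces drop out.
⟨T⟩ = 0.75868.

0.7587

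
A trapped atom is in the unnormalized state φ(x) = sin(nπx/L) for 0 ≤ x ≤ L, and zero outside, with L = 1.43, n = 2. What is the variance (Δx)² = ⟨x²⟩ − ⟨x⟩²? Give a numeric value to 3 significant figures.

Compute ⟨x⟩ and ⟨x²⟩ separately, then (Δx)² = ⟨x²⟩ − ⟨x⟩².
With sin²θ = (1 − cos2θ)/2 on 0 ≤ x ≤ L: ∫sin²(nπx/L) dx = L/2, ∫x·sin²(nπx/L) dx = L²/4, ∫x²·sin²(nπx/L) dx = L³·(1/6 − 1/(4n²π²)); higher powers xᵏ the same way, integrating xᵏ·cos(2nπx/L) by parts.
Normalization: ∫|φ|² dx = 0.71500.
⟨x⟩ = 0.71500 and ⟨x²⟩ = 0.65573.
(Δx)² = 0.65573 − (0.71500)² = 0.14451.

0.145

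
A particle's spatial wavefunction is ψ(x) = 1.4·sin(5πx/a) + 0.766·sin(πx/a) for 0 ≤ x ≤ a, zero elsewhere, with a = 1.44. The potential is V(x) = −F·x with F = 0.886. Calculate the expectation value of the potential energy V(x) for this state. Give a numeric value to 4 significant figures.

-0.6379

⟨V⟩ = ∫ V(x)·|ψ|² dx / ∫|ψ|² dx.
On 0 ≤ x ≤ a (j ≠ l): ∫sin²(jπx/a) dx = a/2, ∫sin(jπx/a)·sin(lπx/a) dx = 0; diagonal moments ∫x·sin²(jπx/a) dx = a²/4, ∫x²·sin²(jπx/a) dx = a³·(1/6 − 1/(4j²π²)); cross terms ∫x·sin(jπx/a)·sin(lπx/a) dx = 0 for j + l even and −4jla²/(π²(j² − l²)²) for j + l odd, ∫x²·sin(jπx/a)·sin(lπx/a) dx = (−1)^(j+l)·4jla³/(π²(j² − l²)²); higher powers the same way via product-to-sum and parts.
State is unnormalized: ∫|ψ|² dx = 1.8337, and ∫ψ*·V(x)·ψ dx = -1.1697, so ⟨V⟩ = -1.1697 / 1.8337.
⟨V⟩ = -0.63792.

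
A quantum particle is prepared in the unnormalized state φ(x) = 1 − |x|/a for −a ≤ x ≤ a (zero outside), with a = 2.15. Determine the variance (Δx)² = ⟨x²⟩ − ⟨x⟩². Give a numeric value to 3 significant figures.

Compute ⟨x⟩ and ⟨x²⟩ separately, then (Δx)² = ⟨x²⟩ − ⟨x⟩².
φ is even, so ∫ over [−a, a] = 2∫₀ᵃ with φ = 1 − x/a there: ∫₀ᵃ (1 − x/a)² dx = a/3, ∫₀ᵃ x²(1 − x/a)² dx = a³/30, ∫₀ᵃ x⁴(1 − x/a)² dx = a⁵/105.
Normalization: ∫|φ|² dx = 1.4333.
⟨x⟩ = 0.0000 and ⟨x²⟩ = 0.46225.
(Δx)² = 0.46225 − (0.0000)² = 0.46225.

0.462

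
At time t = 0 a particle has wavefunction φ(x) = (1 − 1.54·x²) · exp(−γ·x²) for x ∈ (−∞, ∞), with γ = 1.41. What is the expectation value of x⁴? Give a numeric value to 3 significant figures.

0.122

⟨x⁴⟩ = ∫ x⁴·|φ|² dx / ∫|φ|² dx (integrals over the domain).
Expand each integrand as polynomial × e^(−2γx²) and use ∫x^(2j)·e^(−2γx²) dx = (2j−1)!!/(4γ)^j · √(π/(2γ)), odd powers → 0; here √(π/(2γ)) = 1.0555.
State is unnormalized: ∫|φ|² dx = 0.71516, and ∫φ*·x⁴·φ dx = 0.087496, so ⟨x⁴⟩ = 0.087496 / 0.71516.
⟨x⁴⟩ = 0.12234.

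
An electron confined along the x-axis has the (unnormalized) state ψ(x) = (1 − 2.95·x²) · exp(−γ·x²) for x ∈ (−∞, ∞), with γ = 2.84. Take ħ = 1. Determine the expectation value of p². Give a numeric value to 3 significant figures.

8.28

p² ψ = −ħ² d²ψ/dx²; ⟨p²⟩ = −ħ² ∫ ψ*·ψ'' dx / ∫|ψ|² dx.
Expand each integrand as polynomial × e^(−2γx²) and use ∫x^(2j)·e^(−2γx²) dx = (2j−1)!!/(4γ)^j · √(π/(2γ)), odd powers → 0; here √(π/(2γ)) = 0.74371. Differentiate with the product rule, d/dx e^(−γx²) = −2γx·e^(−γx²).
State is unnormalized: ∫|ψ|² dx = 0.50791, and ∫ψ*·(−ħ² ψ'') dx = 4.2061, so ⟨p²⟩ = 4.2061 / 0.50791.
⟨p²⟩ = 8.2813.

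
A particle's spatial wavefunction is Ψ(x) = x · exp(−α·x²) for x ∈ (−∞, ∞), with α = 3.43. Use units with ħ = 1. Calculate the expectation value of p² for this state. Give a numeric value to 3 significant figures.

p² Ψ = −ħ² d²Ψ/dx²; ⟨p²⟩ = −ħ² ∫ Ψ*·Ψ'' dx / ∫|Ψ|² dx.
Expand each integrand as polynomial × e^(−2αx²) and use ∫x^(2j)·e^(−2αx²) dx = (2j−1)!!/(4α)^j · √(π/(2α)), odd powers → 0; here √(π/(2α)) = 0.67673. Differentiate with the product rule, d/dx e^(−αx²) = −2αx·e^(−αx²).
State is unnormalized: ∫|Ψ|² dx = 0.049324, and ∫Ψ*·(−ħ² Ψ'') dx = 0.50754, so ⟨p²⟩ = 0.50754 / 0.049324.
⟨p²⟩ = 10.290.

10.3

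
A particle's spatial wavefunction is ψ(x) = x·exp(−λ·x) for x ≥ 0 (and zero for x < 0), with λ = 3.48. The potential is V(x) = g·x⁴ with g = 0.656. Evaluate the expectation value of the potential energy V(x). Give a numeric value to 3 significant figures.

⟨V⟩ = ∫ V(x)·|ψ|² dx / ∫|ψ|² dx.
Every integrand reduces to terms xʲ·e^(−2λx) on [0, ∞); use ∫₀^∞ xʲ·e^(−2λx) dx = j!/(2λ)^(j+1).
State is unnormalized: ∫|ψ|² dx = 0.0059320, and ∫ψ*·V(x)·ψ dx = 0.00059700, so ⟨V⟩ = 0.00059700 / 0.0059320.
⟨V⟩ = 0.10064.

0.101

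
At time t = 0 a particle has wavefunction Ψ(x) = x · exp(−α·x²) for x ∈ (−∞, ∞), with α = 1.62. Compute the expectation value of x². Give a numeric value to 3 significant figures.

⟨x²⟩ = ∫ x²·|Ψ|² dx / ∫|Ψ|² dx (integrals over the domain).
Expand each integrand as polynomial × e^(−2αx²) and use ∫x^(2j)·e^(−2αx²) dx = (2j−1)!!/(4α)^j · √(π/(2α)), odd powers → 0; here √(π/(2α)) = 0.98470.
State is unnormalized: ∫|Ψ|² dx = 0.15196, and ∫Ψ*·x²·Ψ dx = 0.070352, so ⟨x²⟩ = 0.070352 / 0.15196.
⟨x²⟩ = 0.46296.

0.463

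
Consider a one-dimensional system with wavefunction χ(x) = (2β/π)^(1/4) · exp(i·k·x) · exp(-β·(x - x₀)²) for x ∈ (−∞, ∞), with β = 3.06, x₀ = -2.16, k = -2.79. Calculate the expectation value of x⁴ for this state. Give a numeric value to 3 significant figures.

24.1

⟨x⁴⟩ = ∫ x⁴·|χ|² dx (integrals over the domain).
Gaussian moments (u = x − x₀): ∫u^(2j)·e^(−2βu²) du = (2j−1)!!/(4β)^j · √(π/(2β)), odd powers integrate to 0; here √(π/(2β)) = 0.71647.
⟨x⁴⟩ = 24.075.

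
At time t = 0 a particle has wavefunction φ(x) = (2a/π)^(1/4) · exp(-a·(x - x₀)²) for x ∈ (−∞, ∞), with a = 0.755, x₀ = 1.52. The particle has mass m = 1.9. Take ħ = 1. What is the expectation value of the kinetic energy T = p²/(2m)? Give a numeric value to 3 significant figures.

T = −(ħ²/2m) d²/dx², so ⟨T⟩ = −(ħ²/2m) ∫ φ*·φ'' dx; with m = 1.9.
Gaussian moments (u = x − x₀): ∫u^(2j)·e^(−2au²) du = (2j−1)!!/(4a)^j · √(π/(2a)), odd powers integrate to 0; here √(π/(2a)) = 1.4424. Derivatives: d/dx e^(−au²) = −2au·e^(−au²), d²/dx² e^(−au²) = (4a²u² − 2a)·e^(−au²).
⟨T⟩ = 0.19868.

0.199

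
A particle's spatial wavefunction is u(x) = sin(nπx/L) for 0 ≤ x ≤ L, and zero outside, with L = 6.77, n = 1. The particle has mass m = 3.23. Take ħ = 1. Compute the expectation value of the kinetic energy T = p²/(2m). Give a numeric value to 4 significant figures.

0.03333

T = −(ħ²/2m) d²/dx², so ⟨T⟩ = −(ħ²/2m) ∫ u*·u'' dx / ∫|u|² dx; with m = 3.23.
d/dx sin(nπx/L) = (nπ/L)·cos(nπx/L) and d²/dx² sin(nπx/L) = −(nπ/L)²·sin(nπx/L); on 0 ≤ x ≤ L, ∫sin²(nπx/L) dx = L/2 and ∫sin(nπx/L)·cos(nπx/L) dx = 0.
State is unnormalized: ∫|u|² dx = 3.3850, and ∫u*·(−ħ²/2m · u'') dx = 0.11284, so ⟨T⟩ = 0.11284 / 3.3850.
⟨T⟩ = 0.033334.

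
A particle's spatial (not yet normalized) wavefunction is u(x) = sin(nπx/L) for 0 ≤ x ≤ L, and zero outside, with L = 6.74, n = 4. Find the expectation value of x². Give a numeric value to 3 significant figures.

⟨x²⟩ = ∫ x²·|u|² dx / ∫|u|² dx (integrals over the domain).
With sin²θ = (1 − cos2θ)/2 on 0 ≤ x ≤ L: ∫sin²(nπx/L) dx = L/2, ∫x·sin²(nπx/L) dx = L²/4, ∫x²·sin²(nπx/L) dx = L³·(1/6 − 1/(4n²π²)); higher powers xᵏ the same way, integrating xᵏ·cos(2nπx/L) by parts.
State is unnormalized: ∫|u|² dx = 3.3700, and ∫u*·x²·u dx = 50.546, so ⟨x²⟩ = 50.546 / 3.3700.
⟨x²⟩ = 14.999.

15.0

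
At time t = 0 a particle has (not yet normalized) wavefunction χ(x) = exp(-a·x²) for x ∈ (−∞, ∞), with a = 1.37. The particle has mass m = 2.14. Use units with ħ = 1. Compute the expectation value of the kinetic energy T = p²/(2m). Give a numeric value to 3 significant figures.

T = −(ħ²/2m) d²/dx², so ⟨T⟩ = −(ħ²/2m) ∫ χ*·χ'' dx / ∫|χ|² dx; with m = 2.14.
Gaussian moments: ∫x^(2j)·e^(−2ax²) dx = (2j−1)!!/(4a)^j · √(π/(2a)), odd powers integrate to 0; here √(π/(2a)) = 1.0708. Derivatives: d/dx e^(−ax²) = −2ax·e^(−ax²), d²/dx² e^(−ax²) = (4a²x² − 2a)·e^(−ax²).
State is unnormalized: ∫|χ|² dx = 1.0708, and ∫χ*·(−ħ²/2m · χ'') dx = 0.34275, so ⟨T⟩ = 0.34275 / 1.0708.
⟨T⟩ = 0.32009.

0.320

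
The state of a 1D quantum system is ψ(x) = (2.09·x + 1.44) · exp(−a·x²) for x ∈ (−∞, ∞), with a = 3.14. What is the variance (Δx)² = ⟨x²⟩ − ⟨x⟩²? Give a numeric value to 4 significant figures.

Compute ⟨x⟩ and ⟨x²⟩ separately, then (Δx)² = ⟨x²⟩ − ⟨x⟩².
Expand each integrand as polynomial × e^(−2ax²) and use ∫x^(2j)·e^(−2ax²) dx = (2j−1)!!/(4a)^j · √(π/(2a)), odd powers → 0; here √(π/(2a)) = 0.70729.
Normalization: ∫|ψ|² dx = 1.7126.
⟨x⟩ = 0.19792 and ⟨x²⟩ = 0.10249.
(Δx)² = 0.10249 − (0.19792)² = 0.063317.

0.06332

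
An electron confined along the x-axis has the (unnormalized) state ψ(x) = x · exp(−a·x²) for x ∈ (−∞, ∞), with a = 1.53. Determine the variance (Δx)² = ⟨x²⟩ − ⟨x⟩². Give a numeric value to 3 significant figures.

0.490

Compute ⟨x⟩ and ⟨x²⟩ separately, then (Δx)² = ⟨x²⟩ − ⟨x⟩².
Expand each integrand as polynomial × e^(−2ax²) and use ∫x^(2j)·e^(−2ax²) dx = (2j−1)!!/(4a)^j · √(π/(2a)), odd powers → 0; here √(π/(2a)) = 1.0132.
Normalization: ∫|ψ|² dx = 0.16556.
⟨x⟩ = 0.0000 and ⟨x²⟩ = 0.49020.
(Δx)² = 0.49020 − (0.0000)² = 0.49020.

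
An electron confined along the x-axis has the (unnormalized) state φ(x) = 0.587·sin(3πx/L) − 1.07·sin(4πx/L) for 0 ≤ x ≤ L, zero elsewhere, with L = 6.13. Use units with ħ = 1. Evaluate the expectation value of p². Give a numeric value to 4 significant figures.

3.777

p² φ = −ħ² d²φ/dx²; ⟨p²⟩ = −ħ² ∫ φ*·φ'' dx / ∫|φ|² dx.
d²/dx² sin(jπx/L) = −(jπ/L)²·sin(jπx/L); on 0 ≤ x ≤ L, ∫sin²(jπx/L) dx = L/2 and ∫sin(jπx/L)·sin(lπx/L) dx = 0 for j ≠ l, so only diagonal terms survive in ∫|φ|² and ∫φ·φ″; ∫φ·φ′ dx = [φ²/2] between the walls = 0.
State is unnormalized: ∫|φ|² dx = 4.5652, and ∫φ*·(−ħ² φ'') dx = 17.243, so ⟨p²⟩ = 17.243 / 4.5652.
⟨p²⟩ = 3.7771.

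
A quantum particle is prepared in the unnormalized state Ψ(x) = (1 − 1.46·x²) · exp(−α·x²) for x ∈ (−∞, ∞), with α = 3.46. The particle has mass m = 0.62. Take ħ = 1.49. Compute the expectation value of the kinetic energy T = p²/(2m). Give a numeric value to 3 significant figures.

T = −(ħ²/2m) d²/dx², so ⟨T⟩ = −(ħ²/2m) ∫ Ψ*·Ψ'' dx / ∫|Ψ|² dx; with m = 0.62.
Expand each integrand as polynomial × e^(−2αx²) and use ∫x^(2j)·e^(−2αx²) dx = (2j−1)!!/(4α)^j · √(π/(2α)), odd powers → 0; here √(π/(2α)) = 0.67379. Differentiate with the product rule, d/dx e^(−αx²) = −2αx·e^(−αx²).
State is unnormalized: ∫|Ψ|² dx = 0.55412, and ∫Ψ*·(−ħ²/2m · Ψ'') dx = 5.3797, so ⟨T⟩ = 5.3797 / 0.55412.
⟨T⟩ = 9.7086.

9.71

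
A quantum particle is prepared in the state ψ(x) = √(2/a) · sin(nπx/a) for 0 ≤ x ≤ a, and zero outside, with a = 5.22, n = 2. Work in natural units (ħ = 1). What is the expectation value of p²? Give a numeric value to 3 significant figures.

1.45

p² ψ = −ħ² d²ψ/dx²; ⟨p²⟩ = −ħ² ∫ ψ*·ψ'' dx.
d/dx sin(nπx/a) = (nπ/a)·cos(nπx/a) and d²/dx² sin(nπx/a) = −(nπ/a)²·sin(nπx/a); on 0 ≤ x ≤ a, ∫sin²(nπx/a) dx = a/2 and ∫sin(nπx/a)·cos(nπx/a) dx = 0.
⟨p²⟩ = 1.4488.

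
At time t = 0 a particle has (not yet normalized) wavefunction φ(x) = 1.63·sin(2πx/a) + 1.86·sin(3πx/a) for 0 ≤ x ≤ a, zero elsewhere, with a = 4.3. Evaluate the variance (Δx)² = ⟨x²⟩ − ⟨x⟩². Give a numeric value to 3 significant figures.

Compute ⟨x⟩ and ⟨x²⟩ separately, then (Δx)² = ⟨x²⟩ − ⟨x⟩².
On 0 ≤ x ≤ a (j ≠ l): ∫sin²(jπx/a) dx = a/2, ∫sin(jπx/a)·sin(lπx/a) dx = 0; diagonal moments ∫x·sin²(jπx/a) dx = a²/4, ∫x²·sin²(jπx/a) dx = a³·(1/6 − 1/(4j²π²)); cross terms ∫x·sin(jπx/a)·sin(lπx/a) dx = 0 for j + l even and −4jla²/(π²(j² − l²)²) for j + l odd, ∫x²·sin(jπx/a)·sin(lπx/a) dx = (−1)^(j+l)·4jla³/(π²(j² − l²)²); higher powers the same way via product-to-sum and parts.
Normalization: ∫|φ|² dx = 13.150.
⟨x⟩ = 1.3207 and ⟨x²⟩ = 2.4369.
(Δx)² = 2.4369 − (1.3207)² = 0.69255.

0.693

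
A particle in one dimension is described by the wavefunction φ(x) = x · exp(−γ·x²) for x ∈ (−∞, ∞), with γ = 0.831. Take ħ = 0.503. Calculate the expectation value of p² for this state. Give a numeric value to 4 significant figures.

0.6308

p² φ = −ħ² d²φ/dx²; ⟨p²⟩ = −ħ² ∫ φ*·φ'' dx / ∫|φ|² dx.
Expand each integrand as polynomial × e^(−2γx²) and use ∫x^(2j)·e^(−2γx²) dx = (2j−1)!!/(4γ)^j · √(π/(2γ)), odd powers → 0; here √(π/(2γ)) = 1.3749. Differentiate with the product rule, d/dx e^(−γx²) = −2γx·e^(−γx²).
State is unnormalized: ∫|φ|² dx = 0.41362, and ∫φ*·(−ħ² φ'') dx = 0.26089, so ⟨p²⟩ = 0.26089 / 0.41362.
⟨p²⟩ = 0.63075.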